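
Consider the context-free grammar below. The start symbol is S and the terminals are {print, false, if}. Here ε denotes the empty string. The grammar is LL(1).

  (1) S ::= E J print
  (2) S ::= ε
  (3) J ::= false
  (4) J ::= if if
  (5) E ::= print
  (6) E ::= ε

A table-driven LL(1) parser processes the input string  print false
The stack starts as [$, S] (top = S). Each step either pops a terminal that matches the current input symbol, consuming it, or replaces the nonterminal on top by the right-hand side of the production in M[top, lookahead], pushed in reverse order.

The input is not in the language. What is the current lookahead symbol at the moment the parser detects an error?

step 1: stack=$ S  input=print false $  — expand S ::= E J print
step 2: stack=$ print J E  input=print false $  — expand E ::= print
step 3: stack=$ print J print  input=print false $  — match print
step 4: stack=$ print J  input=false $  — expand J ::= false
step 5: stack=$ print false  input=false $  — match false
step 6: stack=$ print  input=$  — error: top is terminal print but lookahead is $

$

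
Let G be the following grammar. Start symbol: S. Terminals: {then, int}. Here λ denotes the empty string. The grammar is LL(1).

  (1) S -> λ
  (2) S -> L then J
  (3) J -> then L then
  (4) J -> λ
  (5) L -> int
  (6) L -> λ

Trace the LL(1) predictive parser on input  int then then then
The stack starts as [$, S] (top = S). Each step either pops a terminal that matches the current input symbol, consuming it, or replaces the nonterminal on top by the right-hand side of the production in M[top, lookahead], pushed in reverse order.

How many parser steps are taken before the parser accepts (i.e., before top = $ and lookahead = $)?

step 1: stack=$ S  input=int then then then $  — expand S -> L then J
step 2: stack=$ J then L  input=int then then then $  — expand L -> int
step 3: stack=$ J then int  input=int then then then $  — match int
step 4: stack=$ J then  input=then then then $  — match then
step 5: stack=$ J  input=then then $  — expand J -> then L then
step 6: stack=$ then L then  input=then then $  — match then
step 7: stack=$ then L  input=then $  — expand L -> λ
step 8: stack=$ then  input=then $  — match then
Accept reached after 8 steps.

8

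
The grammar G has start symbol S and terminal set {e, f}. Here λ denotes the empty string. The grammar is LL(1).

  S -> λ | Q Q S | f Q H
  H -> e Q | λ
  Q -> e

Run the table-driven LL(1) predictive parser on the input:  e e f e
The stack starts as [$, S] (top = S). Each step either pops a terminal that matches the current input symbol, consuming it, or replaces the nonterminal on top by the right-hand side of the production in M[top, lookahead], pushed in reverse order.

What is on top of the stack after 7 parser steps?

step 1: stack=$ S  input=e e f e $  — expand S -> Q Q S
step 2: stack=$ S Q Q  input=e e f e $  — expand Q -> e
step 3: stack=$ S Q e  input=e e f e $  — match e
step 4: stack=$ S Q  input=e f e $  — expand Q -> e
step 5: stack=$ S e  input=e f e $  — match e
step 6: stack=$ S  input=f e $  — expand S -> f Q H
step 7: stack=$ H Q f  input=f e $  — match f
Stack after step 7: $ H Q (top = Q).

Q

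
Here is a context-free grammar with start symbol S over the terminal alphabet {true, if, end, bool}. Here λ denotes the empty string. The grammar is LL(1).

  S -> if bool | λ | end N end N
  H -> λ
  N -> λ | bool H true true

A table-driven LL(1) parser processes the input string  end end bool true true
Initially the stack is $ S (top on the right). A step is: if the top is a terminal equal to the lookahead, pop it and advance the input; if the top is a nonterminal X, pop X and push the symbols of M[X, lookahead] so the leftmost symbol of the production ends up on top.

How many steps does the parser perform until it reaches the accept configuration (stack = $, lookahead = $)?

9

step 1: stack=$ S  input=end end bool true true $  — expand S -> end N end N
step 2: stack=$ N end N end  input=end end bool true true $  — match end
step 3: stack=$ N end N  input=end bool true true $  — expand N -> λ
step 4: stack=$ N end  input=end bool true true $  — match end
step 5: stack=$ N  input=bool true true $  — expand N -> bool H true true
step 6: stack=$ true true H bool  input=bool true true $  — match bool
step 7: stack=$ true true H  input=true true $  — expand H -> λ
step 8: stack=$ true true  input=true true $  — match true
step 9: stack=$ true  input=true $  — match true
Accept reached after 9 steps.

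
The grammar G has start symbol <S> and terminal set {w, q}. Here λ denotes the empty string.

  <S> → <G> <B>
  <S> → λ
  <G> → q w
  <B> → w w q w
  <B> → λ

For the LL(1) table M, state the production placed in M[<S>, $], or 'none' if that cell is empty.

FIRST(<G>): from <G>→q w we get {q}. So FIRST(<G>) = {q}.
FIRST(<B>): from <B>→w w q w we get {w}; from <B>→λ we get {λ}. So FIRST(<B>) = {λ, w}.
FIRST(<S>): from <S>→<G> <B> we get {q}; from <S>→λ we get {λ}. So FIRST(<S>) = {λ, q}.
FOLLOW(<S>) includes $ since <S> is the start symbol.
FOLLOW(<S>): <S> appears on no right-hand side. Thus FOLLOW(<S>) = {$}.
For <S> → <G> <B>: FIRST(<G> <B>) = {q}, so it goes in M[<S>, t] for t ∈ {q}.
For <S> → λ: FIRST(λ) = {λ}, so it goes in M[<S>, t] for t ∈ {}; since λ ∈ FIRST, also for every t ∈ FOLLOW(<S>) = {$}.

<S> → λ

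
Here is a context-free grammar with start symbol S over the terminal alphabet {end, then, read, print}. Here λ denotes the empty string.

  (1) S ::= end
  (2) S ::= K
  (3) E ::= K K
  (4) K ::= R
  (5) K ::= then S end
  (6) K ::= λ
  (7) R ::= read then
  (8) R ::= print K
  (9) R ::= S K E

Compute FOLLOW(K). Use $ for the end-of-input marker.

FIRST(S) = {λ, end, print, read, then}  (via K)
FIRST(E) = {λ, end, print, read, then}  (via K K)
FIRST(K) = {λ, end, print, read, then}  (via R)
FIRST(R) = {λ, end, print, read, then}  (via S K E)
FOLLOW(S) includes $ since S is the start symbol.
FOLLOW(S): in K::=then S end, S is followed by end with FIRST {end}; in R::=S K E, S is followed by K E with FIRST {λ, end, print, read, then}; in R::=S K E, the suffix after S is nullable, so FOLLOW(S) ⊇ FOLLOW(R) = {$, end, print, read, then}. Thus FOLLOW(S) = {$, end, print, read, then}.
FOLLOW(E): in R::=S K E, the suffix after E is empty, so FOLLOW(E) ⊇ FOLLOW(R) = {$, end, print, read, then}. Thus FOLLOW(E) = {$, end, print, read, then}.
FOLLOW(K): in S::=K, the suffix after K is empty, so FOLLOW(K) ⊇ FOLLOW(S) = {$, end, print, read, then}; in E::=K K (occurrence 1), K is followed by K with FIRST {λ, end, print, read, then}; in E::=K K (occurrence 1), the suffix after K is nullable, so FOLLOW(K) ⊇ FOLLOW(E) = {$, end, print, read, then}; in E::=K K (occurrence 2), the suffix after K is empty, so FOLLOW(K) ⊇ FOLLOW(E) = {$, end, print, read, then}; in R::=print K, the suffix after K is empty, so FOLLOW(K) ⊇ FOLLOW(R) = {$, end, print, read, then}; in R::=S K E, K is followed by E with FIRST {λ, end, print, read, then}; in R::=S K E, the suffix after K is nullable, so FOLLOW(K) ⊇ FOLLOW(R) = {$, end, print, read, then}. Thus FOLLOW(K) = {$, end, print, read, then}.
FOLLOW(R): in K::=R, the suffix after R is empty, so FOLLOW(R) ⊇ FOLLOW(K) = {$, end, print, read, then}. Thus FOLLOW(R) = {$, end, print, read, then}.

{$, end, print, read, then}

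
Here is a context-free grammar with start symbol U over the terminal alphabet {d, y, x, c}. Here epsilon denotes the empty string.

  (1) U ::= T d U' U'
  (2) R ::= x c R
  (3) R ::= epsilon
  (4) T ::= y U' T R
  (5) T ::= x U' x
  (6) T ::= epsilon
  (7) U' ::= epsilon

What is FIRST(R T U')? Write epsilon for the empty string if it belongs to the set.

{epsilon, x, y}

FIRST(R): from R::=x c R we get {x}; from R::=epsilon we get {epsilon}. So FIRST(R) = {epsilon, x}.
FIRST(T): from T::=y U' T R we get {y}; from T::=x U' x we get {x}; from T::=epsilon we get {epsilon}. So FIRST(T) = {epsilon, x, y}.
FIRST(U'): from U'::=epsilon we get {epsilon}. So FIRST(U') = {epsilon}.
FIRST(U): from U::=T d U' U' we get {d, x, y}. So FIRST(U) = {d, x, y}.
FIRST(R T U'): take FIRST of each symbol in turn, carrying on past any symbol whose FIRST contains epsilon; result {epsilon, x, y}.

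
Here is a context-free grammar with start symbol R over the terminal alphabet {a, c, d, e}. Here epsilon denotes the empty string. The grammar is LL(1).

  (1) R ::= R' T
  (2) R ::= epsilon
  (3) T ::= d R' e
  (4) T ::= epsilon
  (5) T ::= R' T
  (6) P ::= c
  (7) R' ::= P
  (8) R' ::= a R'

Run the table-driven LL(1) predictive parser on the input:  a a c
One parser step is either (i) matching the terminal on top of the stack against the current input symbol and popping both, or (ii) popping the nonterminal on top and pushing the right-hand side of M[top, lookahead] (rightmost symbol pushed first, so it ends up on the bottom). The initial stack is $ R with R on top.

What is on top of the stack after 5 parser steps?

R'

     Stack     Input    Action
  1  $ R       a a c $  expand R ::= R' T
  2  $ T R'    a a c $  expand R' ::= a R'
  3  $ T R' a  a a c $  match a
  4  $ T R'    a c $    expand R' ::= a R'
  5  $ T R' a  a c $    match a
Stack after step 5: $ T R' (top = R').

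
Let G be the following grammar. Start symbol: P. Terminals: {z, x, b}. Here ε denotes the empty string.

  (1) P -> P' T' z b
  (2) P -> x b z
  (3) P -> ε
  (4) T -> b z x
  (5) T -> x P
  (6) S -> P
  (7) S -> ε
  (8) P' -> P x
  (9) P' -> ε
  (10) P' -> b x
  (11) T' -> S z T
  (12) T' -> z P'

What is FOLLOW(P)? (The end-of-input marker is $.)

{$, x, z}

FIRST(T) = {b, x}
FIRST(P) = {ε, b, x, z}  (via P' T' z b)
FIRST(S) = {ε, b, x, z}  (via P)
FIRST(P') = {ε, b, x, z}  (via P x)
FIRST(T') = {b, x, z}  (via S z T)
FOLLOW(P) includes $ since P is the start symbol.
FOLLOW(S): in T'->S z T, S is followed by z T with FIRST {z}. Thus FOLLOW(S) = {z}.
FOLLOW(T'): in P->P' T' z b, T' is followed by z b with FIRST {z}. Thus FOLLOW(T') = {z}.
FOLLOW(T): in T'->S z T, the suffix after T is empty, so FOLLOW(T) ⊇ FOLLOW(T') = {z}. Thus FOLLOW(T) = {z}.
FOLLOW(P): in T->x P, the suffix after P is empty, so FOLLOW(P) ⊇ FOLLOW(T) = {z}; in S->P, the suffix after P is empty, so FOLLOW(P) ⊇ FOLLOW(S) = {z}; in P'->P x, P is followed by x with FIRST {x}. Thus FOLLOW(P) = {$, x, z}.
FOLLOW(P'): in P->P' T' z b, P' is followed by T' z b with FIRST {b, x, z}; in T'->z P', the suffix after P' is empty, so FOLLOW(P') ⊇ FOLLOW(T') = {z}. Thus FOLLOW(P') = {b, x, z}.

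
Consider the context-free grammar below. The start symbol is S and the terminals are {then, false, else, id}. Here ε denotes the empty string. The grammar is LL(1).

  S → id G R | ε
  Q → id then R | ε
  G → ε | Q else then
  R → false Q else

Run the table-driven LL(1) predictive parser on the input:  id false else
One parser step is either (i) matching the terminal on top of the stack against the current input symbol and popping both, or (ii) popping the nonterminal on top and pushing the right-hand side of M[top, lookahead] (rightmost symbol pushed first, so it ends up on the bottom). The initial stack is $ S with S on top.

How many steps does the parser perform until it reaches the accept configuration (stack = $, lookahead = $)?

7

     Stack           Input            Action
  1  $ S             id false else $  expand S → id G R
  2  $ R G id        id false else $  match id
  3  $ R G           false else $     expand G → ε
  4  $ R             false else $     expand R → false Q else
  5  $ else Q false  false else $     match false
  6  $ else Q        else $           expand Q → ε
  7  $ else          else $           match else
Accept reached after 7 steps.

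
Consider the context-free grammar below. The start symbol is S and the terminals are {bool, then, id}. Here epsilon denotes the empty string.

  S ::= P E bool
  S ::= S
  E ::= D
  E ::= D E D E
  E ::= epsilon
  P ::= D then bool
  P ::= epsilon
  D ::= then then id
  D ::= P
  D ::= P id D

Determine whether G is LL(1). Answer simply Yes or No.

FIRST(S) = {bool, id, then}
FIRST(E) = {epsilon, id, then}
FIRST(P) = {epsilon, id, then}
FIRST(D) = {epsilon, id, then}
FOLLOW(S) = {$}
FOLLOW(E) = {bool, id, then}
FOLLOW(P) = {bool, id, then}
FOLLOW(D) = {bool, id, then}
Cell M[D, id] receives both D ::= P and D ::= P id D — the grammar is not LL(1).

No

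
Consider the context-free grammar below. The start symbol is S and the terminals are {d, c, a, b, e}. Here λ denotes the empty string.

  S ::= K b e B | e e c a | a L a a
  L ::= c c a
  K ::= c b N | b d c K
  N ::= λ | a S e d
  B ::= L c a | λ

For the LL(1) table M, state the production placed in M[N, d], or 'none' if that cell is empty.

none

FIRST(L): from L::=c c a we get {c}. So FIRST(L) = {c}.
FIRST(K): from K::=c b N we get {c}; from K::=b d c K we get {b}. So FIRST(K) = {b, c}.
FIRST(N): from N::=λ we get {λ}; from N::=a S e d we get {a}. So FIRST(N) = {λ, a}.
FIRST(S): from S::=K b e B we get {b, c}; from S::=e e c a we get {e}; from S::=a L a a we get {a}. So FIRST(S) = {a, b, c, e}.
FIRST(B): from B::=L c a we get {c}; from B::=λ we get {λ}. So FIRST(B) = {λ, c}.
FOLLOW(S) includes $ since S is the start symbol.
FOLLOW(K): in S::=K b e B, K is followed by b e B with FIRST {b}; in K::=b d c K, the suffix after K is empty (adds nothing new). Thus FOLLOW(K) = {b}.
FOLLOW(N): in K::=c b N, the suffix after N is empty, so FOLLOW(N) ⊇ FOLLOW(K) = {b}. Thus FOLLOW(N) = {b}.
For N ::= λ: FIRST(λ) = {λ}, so it goes in M[N, t] for t ∈ {}; since λ ∈ FIRST, also for every t ∈ FOLLOW(N) = {b}.
For N ::= a S e d: FIRST(a S e d) = {a}, so it goes in M[N, t] for t ∈ {a}.
None of these place a production in M[N, d].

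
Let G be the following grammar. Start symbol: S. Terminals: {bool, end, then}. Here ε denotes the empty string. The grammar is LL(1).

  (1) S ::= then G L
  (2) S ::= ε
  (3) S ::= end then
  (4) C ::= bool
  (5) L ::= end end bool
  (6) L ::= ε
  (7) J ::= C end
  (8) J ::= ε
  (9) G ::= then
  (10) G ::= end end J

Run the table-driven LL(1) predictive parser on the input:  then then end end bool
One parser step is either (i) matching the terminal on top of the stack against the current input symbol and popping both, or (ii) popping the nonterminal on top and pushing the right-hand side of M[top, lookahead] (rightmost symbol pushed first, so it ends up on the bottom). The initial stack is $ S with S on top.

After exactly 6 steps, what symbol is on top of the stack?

end

step 1: stack=$ S  input=then then end end bool $  — expand S ::= then G L
step 2: stack=$ L G then  input=then then end end bool $  — match then
step 3: stack=$ L G  input=then end end bool $  — expand G ::= then
step 4: stack=$ L then  input=then end end bool $  — match then
step 5: stack=$ L  input=end end bool $  — expand L ::= end end bool
step 6: stack=$ bool end end  input=end end bool $  — match end
Stack after step 6: $ bool end (top = end).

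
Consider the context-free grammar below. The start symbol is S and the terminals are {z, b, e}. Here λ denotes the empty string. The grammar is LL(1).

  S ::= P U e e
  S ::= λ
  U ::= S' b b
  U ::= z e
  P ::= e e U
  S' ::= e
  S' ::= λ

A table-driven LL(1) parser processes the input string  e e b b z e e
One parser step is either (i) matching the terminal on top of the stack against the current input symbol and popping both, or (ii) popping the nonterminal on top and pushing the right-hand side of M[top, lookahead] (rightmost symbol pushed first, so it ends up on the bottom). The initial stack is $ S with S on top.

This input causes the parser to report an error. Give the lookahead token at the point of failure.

      Stack           Input            Action
   1  $ S             e e b b z e e $  expand S ::= P U e e
   2  $ e e U P       e e b b z e e $  expand P ::= e e U
   3  $ e e U U e e   e e b b z e e $  match e
   4  $ e e U U e     e b b z e e $    match e
   5  $ e e U U       b b z e e $      expand U ::= S' b b
   6  $ e e U b b S'  b b z e e $      expand S' ::= λ
   7  $ e e U b b     b b z e e $      match b
   8  $ e e U b       b z e e $        match b
   9  $ e e U         z e e $          expand U ::= z e
  10  $ e e e z       z e e $          match z
  11  $ e e e         e e $            match e
  12  $ e e           e $              match e
  13  $ e             $                error: top is terminal e but lookahead is $

$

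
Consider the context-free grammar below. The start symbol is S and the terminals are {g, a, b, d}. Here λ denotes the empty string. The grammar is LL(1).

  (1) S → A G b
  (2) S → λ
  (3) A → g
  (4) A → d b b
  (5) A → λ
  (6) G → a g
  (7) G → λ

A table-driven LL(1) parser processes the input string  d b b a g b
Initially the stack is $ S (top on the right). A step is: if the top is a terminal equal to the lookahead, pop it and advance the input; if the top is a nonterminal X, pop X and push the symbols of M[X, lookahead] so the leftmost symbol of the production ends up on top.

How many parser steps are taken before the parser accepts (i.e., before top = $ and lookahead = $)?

9

step 1: stack=$ S  input=d b b a g b $  — expand S → A G b
step 2: stack=$ b G A  input=d b b a g b $  — expand A → d b b
step 3: stack=$ b G b b d  input=d b b a g b $  — match d
step 4: stack=$ b G b b  input=b b a g b $  — match b
step 5: stack=$ b G b  input=b a g b $  — match b
step 6: stack=$ b G  input=a g b $  — expand G → a g
step 7: stack=$ b g a  input=a g b $  — match a
step 8: stack=$ b g  input=g b $  — match g
step 9: stack=$ b  input=b $  — match b
Accept reached after 9 steps.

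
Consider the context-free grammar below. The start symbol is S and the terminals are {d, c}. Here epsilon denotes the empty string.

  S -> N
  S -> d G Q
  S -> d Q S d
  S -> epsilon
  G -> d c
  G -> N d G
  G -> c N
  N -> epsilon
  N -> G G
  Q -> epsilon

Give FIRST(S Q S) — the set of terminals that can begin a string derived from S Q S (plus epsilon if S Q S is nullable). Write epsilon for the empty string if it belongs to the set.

{epsilon, c, d}

FIRST(Q): from Q->epsilon we get {epsilon}. So FIRST(Q) = {epsilon}.
FIRST(S): from S->N we get {epsilon, c, d}; from S->d G Q we get {d}; from S->d Q S d we get {d}; from S->epsilon we get {epsilon}. So FIRST(S) = {epsilon, c, d}.
FIRST(G): from G->d c we get {d}; from G->N d G we get {c, d}; from G->c N we get {c}. So FIRST(G) = {c, d}.
FIRST(N): from N->epsilon we get {epsilon}; from N->G G we get {c, d}. So FIRST(N) = {epsilon, c, d}.
FIRST(S Q S): take FIRST of each symbol in turn, carrying on past any symbol whose FIRST contains epsilon; result {epsilon, c, d}.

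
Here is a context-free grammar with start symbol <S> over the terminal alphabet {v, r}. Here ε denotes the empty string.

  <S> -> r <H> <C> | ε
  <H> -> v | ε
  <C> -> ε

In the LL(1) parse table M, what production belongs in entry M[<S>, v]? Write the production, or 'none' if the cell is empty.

FIRST(<S>) = {ε, r}
FIRST(<H>) = {ε, v}
FIRST(<C>) = {ε}
FOLLOW(<S>) includes $ since <S> is the start symbol.
FOLLOW(<S>): <S> appears on no right-hand side. Thus FOLLOW(<S>) = {$}.
For <S> -> r <H> <C>: FIRST(r <H> <C>) = {r}, so it goes in M[<S>, t] for t ∈ {r}.
For <S> -> ε: FIRST(ε) = {ε}, so it goes in M[<S>, t] for t ∈ {}; since ε ∈ FIRST, also for every t ∈ FOLLOW(<S>) = {$}.
None of these place a production in M[<S>, v].

none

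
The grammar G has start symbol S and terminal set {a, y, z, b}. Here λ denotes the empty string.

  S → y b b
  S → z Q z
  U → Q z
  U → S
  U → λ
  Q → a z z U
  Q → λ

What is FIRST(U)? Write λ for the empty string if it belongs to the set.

{λ, a, y, z}

FIRST(S): from S→y b b we get {y}; from S→z Q z we get {z}. So FIRST(S) = {y, z}.
FIRST(Q): from Q→a z z U we get {a}; from Q→λ we get {λ}. So FIRST(Q) = {λ, a}.
FIRST(U): from U→Q z we get {a, z}; from U→S we get {y, z}; from U→λ we get {λ}. So FIRST(U) = {λ, a, y, z}.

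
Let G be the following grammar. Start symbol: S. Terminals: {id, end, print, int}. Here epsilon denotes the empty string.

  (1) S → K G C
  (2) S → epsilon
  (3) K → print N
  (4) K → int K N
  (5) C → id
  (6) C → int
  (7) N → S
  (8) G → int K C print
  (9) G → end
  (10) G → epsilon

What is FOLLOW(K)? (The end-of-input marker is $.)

{end, id, int, print}

FIRST(K): from K→print N we get {print}; from K→int K N we get {int}. So FIRST(K) = {int, print}.
FIRST(C): from C→id we get {id}; from C→int we get {int}. So FIRST(C) = {id, int}.
FIRST(G): from G→int K C print we get {int}; from G→end we get {end}; from G→epsilon we get {epsilon}. So FIRST(G) = {epsilon, end, int}.
FIRST(S): from S→K G C we get {int, print}; from S→epsilon we get {epsilon}. So FIRST(S) = {epsilon, int, print}.
FIRST(N): from N→S we get {epsilon, int, print}. So FIRST(N) = {epsilon, int, print}.
FOLLOW(S) includes $ since S is the start symbol.
FOLLOW(K): in S→K G C, K is followed by G C with FIRST {end, id, int}; in K→int K N, K is followed by N with FIRST {epsilon, int, print}; in K→int K N, the suffix after K is nullable (adds nothing new); in G→int K C print, K is followed by C print with FIRST {id, int}. Thus FOLLOW(K) = {end, id, int, print}.
FOLLOW(N): in K→print N, the suffix after N is empty, so FOLLOW(N) ⊇ FOLLOW(K) = {end, id, int, print}; in K→int K N, the suffix after N is empty, so FOLLOW(N) ⊇ FOLLOW(K) = {end, id, int, print}. Thus FOLLOW(N) = {end, id, int, print}.
FOLLOW(S): in N→S, the suffix after S is empty, so FOLLOW(S) ⊇ FOLLOW(N) = {end, id, int, print}. Thus FOLLOW(S) = {$, end, id, int, print}.
FOLLOW(C): in S→K G C, the suffix after C is empty, so FOLLOW(C) ⊇ FOLLOW(S) = {$, end, id, int, print}; in G→int K C print, C is followed by print with FIRST {print}. Thus FOLLOW(C) = {$, end, id, int, print}.
FOLLOW(G): in S→K G C, G is followed by C with FIRST {id, int}. Thus FOLLOW(G) = {id, int}.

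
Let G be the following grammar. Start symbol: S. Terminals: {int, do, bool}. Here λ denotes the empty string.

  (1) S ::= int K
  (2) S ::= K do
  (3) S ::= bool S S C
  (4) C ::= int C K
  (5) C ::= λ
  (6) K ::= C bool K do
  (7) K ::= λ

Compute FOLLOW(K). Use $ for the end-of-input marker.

{$, bool, do, int}

FIRST(C) = {λ, int}
FIRST(K) = {λ, bool, int}  (via C bool K do)
FIRST(S) = {bool, do, int}  (via K do)
FOLLOW(S) includes $ since S is the start symbol.
FOLLOW(S): in S::=bool S S C (occurrence 1), S is followed by S C with FIRST {bool, do, int}; in S::=bool S S C (occurrence 2), S is followed by C with FIRST {λ, int}; in S::=bool S S C (occurrence 2), the suffix after S is nullable (adds nothing new). Thus FOLLOW(S) = {$, bool, do, int}.
FOLLOW(C): in S::=bool S S C, the suffix after C is empty, so FOLLOW(C) ⊇ FOLLOW(S) = {$, bool, do, int}; in C::=int C K, C is followed by K with FIRST {λ, bool, int}; in C::=int C K, the suffix after C is nullable (adds nothing new); in K::=C bool K do, C is followed by bool K do with FIRST {bool}. Thus FOLLOW(C) = {$, bool, do, int}.
FOLLOW(K): in S::=int K, the suffix after K is empty, so FOLLOW(K) ⊇ FOLLOW(S) = {$, bool, do, int}; in S::=K do, K is followed by do with FIRST {do}; in C::=int C K, the suffix after K is empty, so FOLLOW(K) ⊇ FOLLOW(C) = {$, bool, do, int}; in K::=C bool K do, K is followed by do with FIRST {do}. Thus FOLLOW(K) = {$, bool, do, int}.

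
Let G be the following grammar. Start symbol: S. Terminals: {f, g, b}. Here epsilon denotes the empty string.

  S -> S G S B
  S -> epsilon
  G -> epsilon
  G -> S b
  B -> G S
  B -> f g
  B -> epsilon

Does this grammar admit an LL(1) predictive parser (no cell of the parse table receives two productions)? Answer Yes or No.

No

FIRST(S) = {epsilon, b, f}
FIRST(G) = {epsilon, b, f}
FIRST(B) = {epsilon, b, f}
FOLLOW(S) = {$, b, f}
FOLLOW(G) = {$, b, f}
FOLLOW(B) = {$, b, f}
Cell M[B, $] receives both B -> G S and B -> epsilon — the grammar is not LL(1).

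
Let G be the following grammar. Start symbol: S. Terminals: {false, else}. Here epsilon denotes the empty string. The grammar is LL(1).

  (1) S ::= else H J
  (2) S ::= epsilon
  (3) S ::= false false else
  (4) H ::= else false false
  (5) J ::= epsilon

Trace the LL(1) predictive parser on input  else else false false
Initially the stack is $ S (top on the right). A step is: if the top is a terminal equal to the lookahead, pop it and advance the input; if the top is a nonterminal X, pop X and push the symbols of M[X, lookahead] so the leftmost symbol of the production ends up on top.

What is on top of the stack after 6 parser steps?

J

     Stack                 Input                    Action
  1  $ S                   else else false false $  expand S ::= else H J
  2  $ J H else            else else false false $  match else
  3  $ J H                 else false false $       expand H ::= else false false
  4  $ J false false else  else false false $       match else
  5  $ J false false       false false $            match false
  6  $ J false             false $                  match false
Stack after step 6: $ J (top = J).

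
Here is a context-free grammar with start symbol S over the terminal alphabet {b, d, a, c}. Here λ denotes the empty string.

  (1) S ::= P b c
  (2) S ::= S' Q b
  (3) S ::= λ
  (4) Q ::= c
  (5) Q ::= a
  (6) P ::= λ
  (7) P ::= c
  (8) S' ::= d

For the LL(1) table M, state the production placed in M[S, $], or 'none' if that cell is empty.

FIRST(Q): from Q::=c we get {c}; from Q::=a we get {a}. So FIRST(Q) = {a, c}.
FIRST(P): from P::=λ we get {λ}; from P::=c we get {c}. So FIRST(P) = {λ, c}.
FIRST(S'): from S'::=d we get {d}. So FIRST(S') = {d}.
FIRST(S): from S::=P b c we get {b, c}; from S::=S' Q b we get {d}; from S::=λ we get {λ}. So FIRST(S) = {λ, b, c, d}.
FOLLOW(S) includes $ since S is the start symbol.
FOLLOW(S): S appears on no right-hand side. Thus FOLLOW(S) = {$}.
For S ::= P b c: FIRST(P b c) = {b, c}, so it goes in M[S, t] for t ∈ {b, c}.
For S ::= S' Q b: FIRST(S' Q b) = {d}, so it goes in M[S, t] for t ∈ {d}.
For S ::= λ: FIRST(λ) = {λ}, so it goes in M[S, t] for t ∈ {}; since λ ∈ FIRST, also for every t ∈ FOLLOW(S) = {$}.

S ::= λ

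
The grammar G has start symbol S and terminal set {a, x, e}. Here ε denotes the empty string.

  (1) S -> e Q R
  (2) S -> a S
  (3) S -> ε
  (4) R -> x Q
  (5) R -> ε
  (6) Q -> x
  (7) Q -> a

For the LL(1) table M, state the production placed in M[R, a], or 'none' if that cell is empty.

none

FIRST(S) = {ε, a, e}
FIRST(R) = {ε, x}
FIRST(Q) = {a, x}
FOLLOW(S) includes $ since S is the start symbol.
FOLLOW(S): in S->a S, the suffix after S is empty (adds nothing new). Thus FOLLOW(S) = {$}.
FOLLOW(R): in S->e Q R, the suffix after R is empty, so FOLLOW(R) ⊇ FOLLOW(S) = {$}. Thus FOLLOW(R) = {$}.
For R -> x Q: FIRST(x Q) = {x}, so it goes in M[R, t] for t ∈ {x}.
For R -> ε: FIRST(ε) = {ε}, so it goes in M[R, t] for t ∈ {}; since ε ∈ FIRST, also for every t ∈ FOLLOW(R) = {$}.
None of these place a production in M[R, a].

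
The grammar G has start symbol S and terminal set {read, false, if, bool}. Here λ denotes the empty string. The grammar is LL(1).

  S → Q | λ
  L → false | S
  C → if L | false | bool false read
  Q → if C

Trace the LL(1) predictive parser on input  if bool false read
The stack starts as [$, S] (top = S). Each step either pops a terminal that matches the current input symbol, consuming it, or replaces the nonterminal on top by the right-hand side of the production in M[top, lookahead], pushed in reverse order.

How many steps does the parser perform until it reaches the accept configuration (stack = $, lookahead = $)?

7

     Stack              Input                 Action
  1  $ S                if bool false read $  expand S → Q
  2  $ Q                if bool false read $  expand Q → if C
  3  $ C if             if bool false read $  match if
  4  $ C                bool false read $     expand C → bool false read
  5  $ read false bool  bool false read $     match bool
  6  $ read false       false read $          match false
  7  $ read             read $                match read
Accept reached after 7 steps.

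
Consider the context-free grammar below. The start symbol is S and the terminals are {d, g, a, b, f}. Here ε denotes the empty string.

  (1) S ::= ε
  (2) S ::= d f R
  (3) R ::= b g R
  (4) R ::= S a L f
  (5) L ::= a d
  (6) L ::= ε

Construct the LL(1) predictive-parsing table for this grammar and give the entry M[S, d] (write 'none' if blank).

S ::= d f R

FIRST(S) = {ε, d}
FIRST(L) = {ε, a}
FIRST(R) = {a, b, d}  (via S a L f)
FOLLOW(S) includes $ since S is the start symbol.
FOLLOW(S): in R::=S a L f, S is followed by a L f with FIRST {a}. Thus FOLLOW(S) = {$, a}.
For S ::= ε: FIRST(ε) = {ε}, so it goes in M[S, t] for t ∈ {}; since ε ∈ FIRST, also for every t ∈ FOLLOW(S) = {$, a}.
For S ::= d f R: FIRST(d f R) = {d}, so it goes in M[S, t] for t ∈ {d}.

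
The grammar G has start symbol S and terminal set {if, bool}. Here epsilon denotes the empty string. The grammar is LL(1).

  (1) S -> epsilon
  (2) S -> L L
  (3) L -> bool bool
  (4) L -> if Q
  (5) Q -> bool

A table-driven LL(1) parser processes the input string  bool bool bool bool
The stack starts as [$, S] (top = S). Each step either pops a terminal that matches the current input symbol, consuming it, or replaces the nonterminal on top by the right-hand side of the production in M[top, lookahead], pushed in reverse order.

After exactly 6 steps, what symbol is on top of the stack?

step 1: stack=$ S  input=bool bool bool bool $  — expand S -> L L
step 2: stack=$ L L  input=bool bool bool bool $  — expand L -> bool bool
step 3: stack=$ L bool bool  input=bool bool bool bool $  — match bool
step 4: stack=$ L bool  input=bool bool bool $  — match bool
step 5: stack=$ L  input=bool bool $  — expand L -> bool bool
step 6: stack=$ bool bool  input=bool bool $  — match bool
Stack after step 6: $ bool (top = bool).

bool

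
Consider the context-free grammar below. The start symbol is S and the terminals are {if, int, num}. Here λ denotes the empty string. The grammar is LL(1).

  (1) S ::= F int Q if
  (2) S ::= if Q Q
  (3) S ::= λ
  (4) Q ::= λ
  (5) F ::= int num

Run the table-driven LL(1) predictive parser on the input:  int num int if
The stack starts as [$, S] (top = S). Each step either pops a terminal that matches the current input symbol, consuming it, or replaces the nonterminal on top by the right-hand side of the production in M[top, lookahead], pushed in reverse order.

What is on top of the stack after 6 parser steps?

     Stack               Input             Action
  1  $ S                 int num int if $  expand S ::= F int Q if
  2  $ if Q int F        int num int if $  expand F ::= int num
  3  $ if Q int num int  int num int if $  match int
  4  $ if Q int num      num int if $      match num
  5  $ if Q int          int if $          match int
  6  $ if Q              if $              expand Q ::= λ
Stack after step 6: $ if (top = if).

if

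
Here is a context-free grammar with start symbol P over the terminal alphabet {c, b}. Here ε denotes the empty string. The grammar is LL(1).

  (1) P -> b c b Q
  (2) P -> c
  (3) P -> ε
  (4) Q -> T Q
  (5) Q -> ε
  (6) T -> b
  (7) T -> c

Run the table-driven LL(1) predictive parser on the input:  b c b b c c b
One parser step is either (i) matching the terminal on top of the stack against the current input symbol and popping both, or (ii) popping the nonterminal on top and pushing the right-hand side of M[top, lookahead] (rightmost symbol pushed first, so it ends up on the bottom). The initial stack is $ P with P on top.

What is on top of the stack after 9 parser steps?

step 1: stack=$ P  input=b c b b c c b $  — expand P -> b c b Q
step 2: stack=$ Q b c b  input=b c b b c c b $  — match b
step 3: stack=$ Q b c  input=c b b c c b $  — match c
step 4: stack=$ Q b  input=b b c c b $  — match b
step 5: stack=$ Q  input=b c c b $  — expand Q -> T Q
step 6: stack=$ Q T  input=b c c b $  — expand T -> b
step 7: stack=$ Q b  input=b c c b $  — match b
step 8: stack=$ Q  input=c c b $  — expand Q -> T Q
step 9: stack=$ Q T  input=c c b $  — expand T -> c
Stack after step 9: $ Q c (top = c).

c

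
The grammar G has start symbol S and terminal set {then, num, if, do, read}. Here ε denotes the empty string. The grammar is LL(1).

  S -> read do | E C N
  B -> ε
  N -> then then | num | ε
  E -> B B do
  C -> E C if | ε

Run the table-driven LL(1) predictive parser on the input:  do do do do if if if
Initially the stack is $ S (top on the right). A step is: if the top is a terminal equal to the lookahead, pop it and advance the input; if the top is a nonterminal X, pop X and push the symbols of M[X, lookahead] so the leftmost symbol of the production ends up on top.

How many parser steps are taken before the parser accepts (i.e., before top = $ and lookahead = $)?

step 1: stack=$ S  input=do do do do if if if $  — expand S -> E C N
step 2: stack=$ N C E  input=do do do do if if if $  — expand E -> B B do
step 3: stack=$ N C do B B  input=do do do do if if if $  — expand B -> ε
step 4: stack=$ N C do B  input=do do do do if if if $  — expand B -> ε
step 5: stack=$ N C do  input=do do do do if if if $  — match do
step 6: stack=$ N C  input=do do do if if if $  — expand C -> E C if
step 7: stack=$ N if C E  input=do do do if if if $  — expand E -> B B do
step 8: stack=$ N if C do B B  input=do do do if if if $  — expand B -> ε
step 9: stack=$ N if C do B  input=do do do if if if $  — expand B -> ε
step 10: stack=$ N if C do  input=do do do if if if $  — match do
step 11: stack=$ N if C  input=do do if if if $  — expand C -> E C if
step 12: stack=$ N if if C E  input=do do if if if $  — expand E -> B B do
step 13: stack=$ N if if C do B B  input=do do if if if $  — expand B -> ε
step 14: stack=$ N if if C do B  input=do do if if if $  — expand B -> ε
step 15: stack=$ N if if C do  input=do do if if if $  — match do
step 16: stack=$ N if if C  input=do if if if $  — expand C -> E C if
step 17: stack=$ N if if if C E  input=do if if if $  — expand E -> B B do
step 18: stack=$ N if if if C do B B  input=do if if if $  — expand B -> ε
step 19: stack=$ N if if if C do B  input=do if if if $  — expand B -> ε
step 20: stack=$ N if if if C do  input=do if if if $  — match do
step 21: stack=$ N if if if C  input=if if if $  — expand C -> ε
step 22: stack=$ N if if if  input=if if if $  — match if
step 23: stack=$ N if if  input=if if $  — match if
step 24: stack=$ N if  input=if $  — match if
step 25: stack=$ N  input=$  — expand N -> ε
Accept reached after 25 steps.

25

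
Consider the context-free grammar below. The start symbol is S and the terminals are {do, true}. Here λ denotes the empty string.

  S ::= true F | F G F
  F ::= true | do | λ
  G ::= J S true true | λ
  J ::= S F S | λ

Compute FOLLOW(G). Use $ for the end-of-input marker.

FIRST(F) = {λ, do, true}
FIRST(S) = {λ, do, true}  (via F G F)
FIRST(J) = {λ, do, true}  (via S F S)
FIRST(G) = {λ, do, true}  (via J S true true)
FOLLOW(S) includes $ since S is the start symbol.
FOLLOW(J): in G::=J S true true, J is followed by S true true with FIRST {do, true}. Thus FOLLOW(J) = {do, true}.
FOLLOW(S): in G::=J S true true, S is followed by true true with FIRST {true}; in J::=S F S (occurrence 1), S is followed by F S with FIRST {λ, do, true}; in J::=S F S (occurrence 1), the suffix after S is nullable, so FOLLOW(S) ⊇ FOLLOW(J) = {do, true}; in J::=S F S (occurrence 2), the suffix after S is empty, so FOLLOW(S) ⊇ FOLLOW(J) = {do, true}. Thus FOLLOW(S) = {$, do, true}.
FOLLOW(F): in S::=true F, the suffix after F is empty, so FOLLOW(F) ⊇ FOLLOW(S) = {$, do, true}; in S::=F G F (occurrence 1), F is followed by G F with FIRST {λ, do, true}; in S::=F G F (occurrence 1), the suffix after F is nullable, so FOLLOW(F) ⊇ FOLLOW(S) = {$, do, true}; in S::=F G F (occurrence 2), the suffix after F is empty, so FOLLOW(F) ⊇ FOLLOW(S) = {$, do, true}; in J::=S F S, F is followed by S with FIRST {λ, do, true}; in J::=S F S, the suffix after F is nullable, so FOLLOW(F) ⊇ FOLLOW(J) = {do, true}. Thus FOLLOW(F) = {$, do, true}.
FOLLOW(G): in S::=F G F, G is followed by F with FIRST {λ, do, true}; in S::=F G F, the suffix after G is nullable, so FOLLOW(G) ⊇ FOLLOW(S) = {$, do, true}. Thus FOLLOW(G) = {$, do, true}.

{$, do, true}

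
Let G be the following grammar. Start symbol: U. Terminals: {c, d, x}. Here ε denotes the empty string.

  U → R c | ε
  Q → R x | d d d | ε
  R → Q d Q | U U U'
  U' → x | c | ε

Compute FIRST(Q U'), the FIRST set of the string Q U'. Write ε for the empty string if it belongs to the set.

{ε, c, d, x}

FIRST(U'): from U'→x we get {x}; from U'→c we get {c}; from U'→ε we get {ε}. So FIRST(U') = {ε, c, x}.
FIRST(U): from U→R c we get {c, d, x}; from U→ε we get {ε}. So FIRST(U) = {ε, c, d, x}.
FIRST(Q): from Q→R x we get {c, d, x}; from Q→d d d we get {d}; from Q→ε we get {ε}. So FIRST(Q) = {ε, c, d, x}.
FIRST(R): from R→Q d Q we get {c, d, x}; from R→U U U' we get {ε, c, d, x}. So FIRST(R) = {ε, c, d, x}.
FIRST(Q U'): take FIRST of each symbol in turn, carrying on past any symbol whose FIRST contains ε; result {ε, c, d, x}.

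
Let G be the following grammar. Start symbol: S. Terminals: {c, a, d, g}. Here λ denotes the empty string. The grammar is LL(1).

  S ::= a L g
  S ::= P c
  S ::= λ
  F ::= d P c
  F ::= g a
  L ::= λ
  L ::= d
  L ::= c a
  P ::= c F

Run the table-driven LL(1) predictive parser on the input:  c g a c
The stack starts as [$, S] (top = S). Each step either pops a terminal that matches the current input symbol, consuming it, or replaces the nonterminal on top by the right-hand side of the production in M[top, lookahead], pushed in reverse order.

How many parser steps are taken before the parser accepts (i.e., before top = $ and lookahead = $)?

7

     Stack    Input      Action
  1  $ S      c g a c $  expand S ::= P c
  2  $ c P    c g a c $  expand P ::= c F
  3  $ c F c  c g a c $  match c
  4  $ c F    g a c $    expand F ::= g a
  5  $ c a g  g a c $    match g
  6  $ c a    a c $      match a
  7  $ c      c $        match c
Accept reached after 7 steps.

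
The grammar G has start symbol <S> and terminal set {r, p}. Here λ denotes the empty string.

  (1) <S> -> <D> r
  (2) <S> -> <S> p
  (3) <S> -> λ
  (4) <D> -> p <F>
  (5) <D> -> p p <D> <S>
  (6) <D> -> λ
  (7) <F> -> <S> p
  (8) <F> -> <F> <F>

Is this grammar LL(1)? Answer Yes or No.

No

FIRST(<S>) = {λ, p, r}
FIRST(<D>) = {λ, p}
FIRST(<F>) = {p, r}
FOLLOW(<S>) = {$, p, r}
FOLLOW(<D>) = {p, r}
FOLLOW(<F>) = {p, r}
Cell M[<D>, p] receives both <D> -> p <F> and <D> -> p p <D> <S> and <D> -> λ — the grammar is not LL(1).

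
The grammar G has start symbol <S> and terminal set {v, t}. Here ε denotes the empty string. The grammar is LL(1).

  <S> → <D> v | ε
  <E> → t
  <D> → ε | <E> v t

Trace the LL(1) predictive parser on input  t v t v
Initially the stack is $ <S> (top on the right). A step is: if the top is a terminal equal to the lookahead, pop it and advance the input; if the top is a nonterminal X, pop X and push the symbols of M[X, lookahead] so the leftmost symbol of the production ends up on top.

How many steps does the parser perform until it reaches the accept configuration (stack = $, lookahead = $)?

     Stack        Input      Action
  1  $ <S>        t v t v $  expand <S> → <D> v
  2  $ v <D>      t v t v $  expand <D> → <E> v t
  3  $ v t v <E>  t v t v $  expand <E> → t
  4  $ v t v t    t v t v $  match t
  5  $ v t v      v t v $    match v
  6  $ v t        t v $      match t
  7  $ v          v $        match v
Accept reached after 7 steps.

7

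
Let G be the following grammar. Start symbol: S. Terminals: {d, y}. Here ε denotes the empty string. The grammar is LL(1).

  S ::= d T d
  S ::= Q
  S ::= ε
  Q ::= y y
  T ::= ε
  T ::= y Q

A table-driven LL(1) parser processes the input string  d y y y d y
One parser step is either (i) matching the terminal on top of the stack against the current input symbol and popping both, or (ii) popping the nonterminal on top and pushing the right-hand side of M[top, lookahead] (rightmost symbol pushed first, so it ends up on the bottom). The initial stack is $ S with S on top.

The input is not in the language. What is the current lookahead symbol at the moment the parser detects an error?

     Stack    Input          Action
  1  $ S      d y y y d y $  expand S ::= d T d
  2  $ d T d  d y y y d y $  match d
  3  $ d T    y y y d y $    expand T ::= y Q
  4  $ d Q y  y y y d y $    match y
  5  $ d Q    y y d y $      expand Q ::= y y
  6  $ d y y  y y d y $      match y
  7  $ d y    y d y $        match y
  8  $ d      d y $          match d
  9  $        y $            error: stack empty but input remains

y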